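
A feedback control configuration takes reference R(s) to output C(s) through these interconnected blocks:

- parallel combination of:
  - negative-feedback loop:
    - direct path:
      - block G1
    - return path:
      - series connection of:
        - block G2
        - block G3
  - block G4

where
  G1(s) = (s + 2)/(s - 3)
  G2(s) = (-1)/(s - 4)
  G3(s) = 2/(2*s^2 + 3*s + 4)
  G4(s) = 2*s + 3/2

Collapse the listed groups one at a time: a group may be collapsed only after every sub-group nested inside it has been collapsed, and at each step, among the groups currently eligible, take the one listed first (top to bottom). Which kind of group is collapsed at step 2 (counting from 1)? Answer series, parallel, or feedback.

The answer is feedback.

Reasoning:
1. series reduction of G2, G3
2. collapse the loop (G1 forward, (G2*G3) return)
3. add [G1/(1+G1*(G2*G3))], G4 (parallel)
The group at step 2 is a feedback group.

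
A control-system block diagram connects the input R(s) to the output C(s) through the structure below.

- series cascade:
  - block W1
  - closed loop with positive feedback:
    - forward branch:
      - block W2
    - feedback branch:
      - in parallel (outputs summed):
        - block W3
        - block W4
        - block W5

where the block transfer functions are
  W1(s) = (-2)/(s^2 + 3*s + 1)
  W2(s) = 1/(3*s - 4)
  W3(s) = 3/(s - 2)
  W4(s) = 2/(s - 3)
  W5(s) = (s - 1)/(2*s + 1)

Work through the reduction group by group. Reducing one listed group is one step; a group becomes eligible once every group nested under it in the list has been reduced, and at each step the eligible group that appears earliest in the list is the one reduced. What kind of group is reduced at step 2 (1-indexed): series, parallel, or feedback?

1. reduce the parallel group W3, W4, W5
2. collapse the loop (W2 forward, (W3+W4+W5) return)
3. series reduction of W1, [W2/(1-W2*(W3+W4+W5))]
Step 2: feedback.

Therefore the answer is feedback.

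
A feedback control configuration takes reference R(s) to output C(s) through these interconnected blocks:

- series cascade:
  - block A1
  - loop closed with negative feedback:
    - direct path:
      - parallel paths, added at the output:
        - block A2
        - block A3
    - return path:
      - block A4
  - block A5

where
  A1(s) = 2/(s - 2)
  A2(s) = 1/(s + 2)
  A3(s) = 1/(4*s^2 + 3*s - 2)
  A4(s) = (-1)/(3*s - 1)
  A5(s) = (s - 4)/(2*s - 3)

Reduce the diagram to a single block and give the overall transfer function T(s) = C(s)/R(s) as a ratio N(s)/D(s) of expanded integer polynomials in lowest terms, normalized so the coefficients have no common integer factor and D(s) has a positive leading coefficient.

Step 1. parallel reduction of A2, A3 = (4*s^2 + 4*s)/(4*s^3 + 11*s^2 + 4*s - 4)
Step 2. apply the feedback formula to (A2+A3), A4 = (12*s^3 + 8*s^2 - 4*s)/(12*s^4 + 29*s^3 - 3*s^2 - 20*s + 4)
Step 3. multiply A1, [(A2+A3)/(1+(A2+A3)*A4)], A5 (series) - this is the overall T(s), already in the required normalized form

Final answer: (24*s^4 - 80*s^3 - 72*s^2 + 32*s)/(24*s^6 - 26*s^5 - 137*s^4 + 155*s^3 + 130*s^2 - 148*s + 24)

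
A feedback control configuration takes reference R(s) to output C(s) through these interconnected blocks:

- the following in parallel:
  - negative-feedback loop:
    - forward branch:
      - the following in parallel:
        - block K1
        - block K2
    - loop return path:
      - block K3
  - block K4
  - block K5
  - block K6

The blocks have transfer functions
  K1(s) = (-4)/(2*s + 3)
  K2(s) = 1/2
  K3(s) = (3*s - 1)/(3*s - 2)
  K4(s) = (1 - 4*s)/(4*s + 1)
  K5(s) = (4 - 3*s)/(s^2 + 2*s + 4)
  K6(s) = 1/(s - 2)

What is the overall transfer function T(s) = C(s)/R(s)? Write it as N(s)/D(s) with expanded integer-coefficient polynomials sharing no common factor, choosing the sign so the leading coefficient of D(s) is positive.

Reducing step by step:

Step 1 - parallel reduction of K1, K2; result (2*s - 5)/(4*s + 6)
Step 2 - close the feedback loop around (K1+K2), K3; result (6*s^2 - 19*s + 10)/(18*s^2 - 7*s - 7)
Step 3 - reduce the parallel group [(K1+K2)/(1+(K1+K2)*K3)], K4, K5, K6, giving the overall T(s)

Answer: (-48*s^6 - 168*s^5 + 926*s^4 + 49*s^3 - 174*s^2 - 280*s + 4)/(72*s^6 - 10*s^5 - 35*s^4 - 583*s^3 + 80*s^2 + 280*s + 56)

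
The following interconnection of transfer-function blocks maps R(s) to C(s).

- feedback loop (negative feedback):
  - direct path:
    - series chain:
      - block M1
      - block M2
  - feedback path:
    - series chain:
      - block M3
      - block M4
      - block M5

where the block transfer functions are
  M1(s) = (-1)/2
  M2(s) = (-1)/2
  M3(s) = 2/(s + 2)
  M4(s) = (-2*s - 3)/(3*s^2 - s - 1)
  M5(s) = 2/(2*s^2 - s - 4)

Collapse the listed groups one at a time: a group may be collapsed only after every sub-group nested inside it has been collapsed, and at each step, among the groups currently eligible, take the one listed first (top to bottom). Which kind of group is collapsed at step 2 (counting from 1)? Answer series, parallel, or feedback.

The answer is series.

Reasoning:
Step 1: combine M1, M2 in series
Step 2: multiply M3, M4, M5 (series)
Step 3: reduce the feedback loop with forward (M1*M2) and return (M3*M4*M5)
The group at step 2 is a series group.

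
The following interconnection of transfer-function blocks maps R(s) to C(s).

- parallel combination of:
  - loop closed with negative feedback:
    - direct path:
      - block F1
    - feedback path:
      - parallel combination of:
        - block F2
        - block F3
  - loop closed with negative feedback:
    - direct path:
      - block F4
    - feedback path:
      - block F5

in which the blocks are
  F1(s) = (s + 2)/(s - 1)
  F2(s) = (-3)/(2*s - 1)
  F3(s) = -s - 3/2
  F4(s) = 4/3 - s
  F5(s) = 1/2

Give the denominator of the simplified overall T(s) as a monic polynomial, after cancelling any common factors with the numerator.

Step 1: sum the parallel branches F2, F3 = (-4*s^2 - 4*s - 3)/(4*s - 2)
Step 2: close the feedback loop around F1, (F2+F3) = (-4*s^2 - 6*s + 4)/(4*s^3 + 8*s^2 + 17*s + 4)
Step 3: apply the feedback formula to F4, F5 = (6*s - 8)/(3*s - 10)
Step 4: reduce the parallel group [F1/(1+F1*(F2+F3))], [F4/(1+F4*F5)] = (24*s^4 + 4*s^3 + 60*s^2 - 40*s - 72)/(12*s^4 - 16*s^3 - 29*s^2 - 158*s - 40)
No further cancellation is possible in the step-4 result, so that is T(s). Its denominator becomes monic after dividing by the leading coefficient 12.

Hence the answer: s^4 - 4*s^3/3 - 29*s^2/12 - 79*s/6 - 10/3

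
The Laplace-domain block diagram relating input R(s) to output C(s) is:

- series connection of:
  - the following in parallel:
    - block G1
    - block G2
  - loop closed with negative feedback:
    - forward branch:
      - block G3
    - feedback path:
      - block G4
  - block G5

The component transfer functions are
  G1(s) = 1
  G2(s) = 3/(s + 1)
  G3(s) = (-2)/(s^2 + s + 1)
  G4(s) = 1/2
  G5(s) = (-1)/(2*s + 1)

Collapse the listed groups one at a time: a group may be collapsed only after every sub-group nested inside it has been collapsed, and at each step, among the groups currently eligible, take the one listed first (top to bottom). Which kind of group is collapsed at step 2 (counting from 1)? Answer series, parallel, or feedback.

[1] combine G1, G2 in parallel
[2] reduce the feedback loop with forward G3 and return G4
[3] series reduction of (G1+G2), [G3/(1+G3*G4)], G5
The group at step 2 is a feedback group.

Final answer: feedback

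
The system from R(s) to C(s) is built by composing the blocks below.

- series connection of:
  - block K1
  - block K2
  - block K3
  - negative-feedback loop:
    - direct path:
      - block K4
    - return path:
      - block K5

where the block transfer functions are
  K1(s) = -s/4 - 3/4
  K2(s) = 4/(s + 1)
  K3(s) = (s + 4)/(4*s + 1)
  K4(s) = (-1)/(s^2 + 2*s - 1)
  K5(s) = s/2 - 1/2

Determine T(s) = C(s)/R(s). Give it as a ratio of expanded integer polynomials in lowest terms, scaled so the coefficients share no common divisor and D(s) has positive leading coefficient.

First reduce the diagram to T(s).

Step 1: reduce the feedback loop with forward K4 and return K5: (-2)/(2*s^2 + 3*s - 1)
Step 2: reduce the series chain K1, K2, K3, [K4/(1+K4*K5)], which is the overall transfer function T(s) = C(s)/R(s) in lowest terms

Answer: (2*s^2 + 14*s + 24)/(8*s^4 + 22*s^3 + 13*s^2 - 2*s - 1)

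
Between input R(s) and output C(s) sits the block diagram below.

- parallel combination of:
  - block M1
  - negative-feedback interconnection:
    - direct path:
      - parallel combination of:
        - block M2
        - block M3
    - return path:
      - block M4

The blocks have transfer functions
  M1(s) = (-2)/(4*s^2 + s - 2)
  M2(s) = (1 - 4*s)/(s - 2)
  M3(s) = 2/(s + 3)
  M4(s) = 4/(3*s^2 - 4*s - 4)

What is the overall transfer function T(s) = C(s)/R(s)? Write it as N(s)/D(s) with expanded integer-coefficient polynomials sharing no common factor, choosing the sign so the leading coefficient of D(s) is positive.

1. add M2, M3 (parallel): (-4*s^2 - 9*s - 1)/(s^2 + s - 6)
2. reduce the feedback loop with forward (M2+M3) and return M4: (-12*s^4 - 11*s^3 + 49*s^2 + 40*s + 4)/(3*s^4 - s^3 - 42*s^2 - 16*s + 20)
3. combine M1, [(M2+M3)/(1+(M2+M3)*M4)] in parallel, giving the overall T(s)

Therefore the answer is (-48*s^6 - 56*s^5 + 203*s^4 + 233*s^3 + 42*s^2 - 44*s - 48)/(12*s^6 - s^5 - 175*s^4 - 104*s^3 + 148*s^2 + 52*s - 40).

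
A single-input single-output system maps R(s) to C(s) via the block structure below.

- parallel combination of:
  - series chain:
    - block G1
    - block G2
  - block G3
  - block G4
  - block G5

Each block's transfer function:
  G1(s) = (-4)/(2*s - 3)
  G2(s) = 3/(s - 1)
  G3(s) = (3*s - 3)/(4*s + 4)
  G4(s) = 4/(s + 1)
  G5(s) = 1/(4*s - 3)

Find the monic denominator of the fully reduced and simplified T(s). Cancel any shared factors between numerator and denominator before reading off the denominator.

Reducing step by step:

[1] series reduction of G1, G2 -> (-12)/(2*s^2 - 5*s + 3)
[2] combine (G1*G2), G3, G4, G5 in parallel -> (24*s^4 + 34*s^3 - 461*s^2 + 268*s + 39)/(32*s^4 - 72*s^3 + 4*s^2 + 72*s - 36)
The result of step 2 is T(s) in lowest terms. Its denominator has leading coefficient 32; dividing the denominator through by 32 makes it monic.

Answer: s^4 - 9*s^3/4 + s^2/8 + 9*s/4 - 9/8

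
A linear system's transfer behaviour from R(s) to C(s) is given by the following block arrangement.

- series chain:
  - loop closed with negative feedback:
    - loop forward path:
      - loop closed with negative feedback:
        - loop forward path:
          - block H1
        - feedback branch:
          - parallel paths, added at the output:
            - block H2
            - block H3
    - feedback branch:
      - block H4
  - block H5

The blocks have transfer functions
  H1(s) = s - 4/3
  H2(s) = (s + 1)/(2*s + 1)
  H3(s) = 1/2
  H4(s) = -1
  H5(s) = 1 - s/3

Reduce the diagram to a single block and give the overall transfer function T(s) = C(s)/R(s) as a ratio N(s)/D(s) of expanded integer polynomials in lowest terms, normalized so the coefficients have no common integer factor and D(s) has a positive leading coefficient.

Answer: (-12*s^3 + 46*s^2 - 22*s - 24)/(45*s + 6)

Working:
Step 1: add H2, H3 (parallel): (4*s + 3)/(4*s + 2)
Step 2: close the feedback loop around H1, (H2+H3): (12*s^2 - 10*s - 8)/(12*s^2 + 5*s - 6)
Step 3: apply the feedback formula to [H1/(1+H1*(H2+H3))], H4: (12*s^2 - 10*s - 8)/(15*s + 2)
Step 4: multiply [[H1/(1+H1*(H2+H3))]/(1+[H1/(1+H1*(H2+H3))]*H4)], H5 (series); the result is T(s) itself (integer coefficients, no common factor, positive leading denominator coefficient)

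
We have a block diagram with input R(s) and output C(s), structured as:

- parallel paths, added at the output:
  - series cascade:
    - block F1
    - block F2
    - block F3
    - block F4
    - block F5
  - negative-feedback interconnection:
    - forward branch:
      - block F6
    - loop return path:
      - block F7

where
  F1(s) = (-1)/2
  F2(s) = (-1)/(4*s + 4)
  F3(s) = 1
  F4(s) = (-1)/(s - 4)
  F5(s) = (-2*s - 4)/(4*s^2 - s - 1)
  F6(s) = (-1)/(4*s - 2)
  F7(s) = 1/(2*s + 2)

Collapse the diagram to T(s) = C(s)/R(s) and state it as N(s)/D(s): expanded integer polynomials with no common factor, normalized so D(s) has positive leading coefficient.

The answer is (-32*s^5 + 72*s^4 + 224*s^3 + 76*s^2 - 85*s - 42)/(128*s^6 - 352*s^5 - 736*s^4 + 260*s^3 + 520*s^2 - 76*s - 80).

Reasoning:
1. combine F1, F2, F3, F4, F5 in series gives (s + 2)/(16*s^4 - 52*s^3 - 56*s^2 + 28*s + 16)
2. apply the feedback formula to F6, F7 gives (-2*s - 2)/(8*s^2 + 4*s - 5)
3. sum the parallel branches (F1*F2*F3*F4*F5), [F6/(1+F6*F7)]; the result is T(s) itself (integer coefficients, no common factor, positive leading denominator coefficient)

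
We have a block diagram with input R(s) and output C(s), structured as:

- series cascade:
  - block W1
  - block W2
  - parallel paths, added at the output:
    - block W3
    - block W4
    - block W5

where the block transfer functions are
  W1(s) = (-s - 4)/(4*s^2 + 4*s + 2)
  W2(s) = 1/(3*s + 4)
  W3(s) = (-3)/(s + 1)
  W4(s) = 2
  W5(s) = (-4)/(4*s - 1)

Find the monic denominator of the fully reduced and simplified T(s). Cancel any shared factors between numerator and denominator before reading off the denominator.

(1) reduce the parallel group W3, W4, W5, giving (8*s^2 - 10*s - 3)/(4*s^2 + 3*s - 1)
(2) cascade W1, W2, (W3+W4+W5), giving (-8*s^3 - 22*s^2 + 43*s + 12)/(48*s^5 + 148*s^4 + 160*s^3 + 70*s^2 + 2*s - 8)
That last expression is T(s), already simplified. Scaling its denominator by 1/48 (the reciprocal of the leading coefficient) yields the monic denominator.

Answer: s^5 + 37*s^4/12 + 10*s^3/3 + 35*s^2/24 + s/24 - 1/6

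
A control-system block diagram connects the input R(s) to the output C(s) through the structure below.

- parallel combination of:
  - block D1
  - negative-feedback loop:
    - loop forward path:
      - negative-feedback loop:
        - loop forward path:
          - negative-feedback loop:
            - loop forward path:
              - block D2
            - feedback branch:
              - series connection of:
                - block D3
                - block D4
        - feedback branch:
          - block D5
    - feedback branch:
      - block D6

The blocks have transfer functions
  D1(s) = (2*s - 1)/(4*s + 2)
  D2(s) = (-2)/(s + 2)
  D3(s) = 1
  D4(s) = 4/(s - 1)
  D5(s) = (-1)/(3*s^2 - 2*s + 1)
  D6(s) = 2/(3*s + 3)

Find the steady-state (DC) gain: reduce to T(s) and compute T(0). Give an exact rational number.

Reducing step by step:

1. cascade D3, D4, giving 4/(s - 1)
2. close the feedback loop around D2, (D3*D4), giving (2 - 2*s)/(s^2 + s - 10)
3. close the feedback loop around [D2/(1+D2*(D3*D4))], D5, giving (-6*s^3 + 10*s^2 - 6*s + 2)/(3*s^4 + s^3 - 31*s^2 + 23*s - 12)
4. apply the feedback formula to [[D2/(1+D2*(D3*D4))]/(1+[D2/(1+D2*(D3*D4))]*D5)], D6, giving (-18*s^4 + 12*s^3 + 12*s^2 - 12*s + 6)/(9*s^5 + 12*s^4 - 102*s^3 - 4*s^2 + 21*s - 32)
5. add D1, [[[D2/(1+D2*(D3*D4))]/(1+[D2/(1+D2*(D3*D4))]*D5)]/(1+[[D2/(1+D2*(D3*D4))]/(1+[D2/(1+D2*(D3*D4))]*D5)]*D6)] (parallel), giving (18*s^6 - 57*s^5 - 204*s^4 + 166*s^3 + 22*s^2 - 85*s + 44)/(36*s^6 + 66*s^5 - 384*s^4 - 220*s^3 + 76*s^2 - 86*s - 64)
Evaluating the step-5 result (the overall T(s)) at s = 0 gives T(0) = 44/(-64) = -11/16.

Answer: -11/16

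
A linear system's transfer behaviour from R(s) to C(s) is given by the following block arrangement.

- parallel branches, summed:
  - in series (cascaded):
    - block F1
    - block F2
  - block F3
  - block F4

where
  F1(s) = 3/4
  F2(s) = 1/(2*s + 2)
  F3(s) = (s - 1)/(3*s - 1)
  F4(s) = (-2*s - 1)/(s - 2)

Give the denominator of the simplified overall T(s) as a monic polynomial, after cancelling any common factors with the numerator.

Reducing step by step:

Step 1. reduce the series chain F1, F2, giving 3/(8*s + 8)
Step 2. parallel reduction of (F1*F2), F3, F4, giving (-40*s^3 - 63*s^2 - 29*s + 30)/(24*s^3 - 32*s^2 - 40*s + 16)
Step 2 gives the fully reduced T(s), with no common factor left to cancel. The denominator's leading coefficient is 24, so divide each of its coefficients by 24 to get the monic form.

Answer: s^3 - 4*s^2/3 - 5*s/3 + 2/3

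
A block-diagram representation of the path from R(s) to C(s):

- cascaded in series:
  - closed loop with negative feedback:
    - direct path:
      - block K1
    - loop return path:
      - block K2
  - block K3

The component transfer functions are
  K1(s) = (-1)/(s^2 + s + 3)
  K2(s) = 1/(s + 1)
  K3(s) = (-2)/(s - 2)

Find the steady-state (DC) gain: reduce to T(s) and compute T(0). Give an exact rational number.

Step 1. reduce the feedback loop with forward K1 and return K2 gives (-s - 1)/(s^3 + 2*s^2 + 4*s + 2)
Step 2. series reduction of [K1/(1+K1*K2)], K3 gives (2*s + 2)/(s^4 - 6*s - 4)
Evaluating the step-2 result (the overall T(s)) at s = 0 gives T(0) = 2/(-4) = -1/2.

Therefore the answer is -1/2.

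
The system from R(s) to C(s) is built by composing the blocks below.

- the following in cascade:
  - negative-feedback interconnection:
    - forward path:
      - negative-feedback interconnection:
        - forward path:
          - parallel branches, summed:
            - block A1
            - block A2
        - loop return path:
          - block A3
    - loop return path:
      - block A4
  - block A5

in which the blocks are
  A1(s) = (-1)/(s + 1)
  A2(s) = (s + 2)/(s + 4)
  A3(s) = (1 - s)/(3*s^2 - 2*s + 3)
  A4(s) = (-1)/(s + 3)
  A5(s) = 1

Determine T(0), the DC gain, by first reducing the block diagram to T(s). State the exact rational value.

Step 1: reduce the parallel group A1, A2 -> (s^2 + 2*s - 2)/(s^2 + 5*s + 4)
Step 2: apply the feedback formula to (A1+A2), A3 -> (3*s^4 + 4*s^3 - 7*s^2 + 10*s - 6)/(3*s^4 + 12*s^3 + 4*s^2 + 11*s + 10)
Step 3: close the feedback loop around [(A1+A2)/(1+(A1+A2)*A3)], A4 -> (3*s^5 + 13*s^4 + 5*s^3 - 11*s^2 + 24*s - 18)/(3*s^5 + 18*s^4 + 36*s^3 + 30*s^2 + 33*s + 36)
Step 4: reduce the series chain [[(A1+A2)/(1+(A1+A2)*A3)]/(1+[(A1+A2)/(1+(A1+A2)*A3)]*A4)], A5 -> (3*s^5 + 13*s^4 + 5*s^3 - 11*s^2 + 24*s - 18)/(3*s^5 + 18*s^4 + 36*s^3 + 30*s^2 + 33*s + 36)
Step 4 gives the overall T(s). Then T(0) = -18/36 = -1/2.

Hence the answer: -1/2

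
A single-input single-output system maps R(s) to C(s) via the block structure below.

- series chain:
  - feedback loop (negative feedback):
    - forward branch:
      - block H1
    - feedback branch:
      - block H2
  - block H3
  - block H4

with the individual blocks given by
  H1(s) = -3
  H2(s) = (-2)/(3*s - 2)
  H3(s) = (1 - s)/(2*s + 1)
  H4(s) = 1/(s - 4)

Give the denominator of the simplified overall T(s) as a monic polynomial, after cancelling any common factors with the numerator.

The answer is s^3 - 13*s^2/6 - 20*s/3 - 8/3.

Reasoning:
Step 1. apply the feedback formula to H1, H2: (6 - 9*s)/(3*s + 4)
Step 2. reduce the series chain [H1/(1+H1*H2)], H3, H4: (9*s^2 - 15*s + 6)/(6*s^3 - 13*s^2 - 40*s - 16)
Step 2 gives the fully reduced T(s), with no common factor left to cancel. The denominator's leading coefficient is 6, so divide each of its coefficients by 6 to get the monic form.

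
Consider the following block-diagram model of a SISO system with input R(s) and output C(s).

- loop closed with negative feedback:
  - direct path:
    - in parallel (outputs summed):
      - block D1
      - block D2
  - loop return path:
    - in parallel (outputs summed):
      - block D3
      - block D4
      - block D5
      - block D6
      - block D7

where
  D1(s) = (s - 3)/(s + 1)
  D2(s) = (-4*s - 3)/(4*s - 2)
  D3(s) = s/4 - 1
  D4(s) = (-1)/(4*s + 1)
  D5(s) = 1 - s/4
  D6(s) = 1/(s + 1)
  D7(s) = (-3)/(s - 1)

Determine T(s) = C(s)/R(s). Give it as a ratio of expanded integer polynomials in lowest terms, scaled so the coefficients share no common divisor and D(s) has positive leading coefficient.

1. combine D1, D2 in parallel: (3 - 21*s)/(4*s^2 + 2*s - 2)
2. parallel reduction of D3, D4, D5, D6, D7: (-9*s^2 - 18*s - 3)/(4*s^3 + s^2 - 4*s - 1)
3. collapse the loop ((D1+D2) forward, (D3+D4+D5+D6+D7) return); the result is T(s) itself (integer coefficients, no common factor, positive leading denominator coefficient)

Hence the answer: (-84*s^4 - 9*s^3 + 87*s^2 + 9*s - 3)/(16*s^5 + 12*s^4 + 167*s^3 + 337*s^2 + 15*s - 7)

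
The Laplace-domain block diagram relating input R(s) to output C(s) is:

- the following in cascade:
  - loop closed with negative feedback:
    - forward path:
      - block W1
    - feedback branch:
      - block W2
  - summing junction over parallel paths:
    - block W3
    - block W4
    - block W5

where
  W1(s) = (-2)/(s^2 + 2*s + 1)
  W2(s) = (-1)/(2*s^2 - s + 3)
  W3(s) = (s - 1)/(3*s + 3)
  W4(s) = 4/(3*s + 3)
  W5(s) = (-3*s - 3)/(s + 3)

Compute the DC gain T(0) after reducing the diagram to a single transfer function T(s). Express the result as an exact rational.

1. collapse the loop (W1 forward, W2 return): (-4*s^2 + 2*s - 6)/(2*s^4 + 3*s^3 + 3*s^2 + 5*s + 5)
2. add W3, W4, W5 (parallel): (-8*s^2 - 12*s)/(3*s^2 + 12*s + 9)
3. reduce the series chain [W1/(1+W1*W2)], (W3+W4+W5): (32*s^4 + 32*s^3 + 24*s^2 + 72*s)/(6*s^6 + 33*s^5 + 63*s^4 + 78*s^3 + 102*s^2 + 105*s + 45)
That last expression is T(s); at s = 0 only the constant terms survive, so T(0) = 0/45 = 0.

Answer: 0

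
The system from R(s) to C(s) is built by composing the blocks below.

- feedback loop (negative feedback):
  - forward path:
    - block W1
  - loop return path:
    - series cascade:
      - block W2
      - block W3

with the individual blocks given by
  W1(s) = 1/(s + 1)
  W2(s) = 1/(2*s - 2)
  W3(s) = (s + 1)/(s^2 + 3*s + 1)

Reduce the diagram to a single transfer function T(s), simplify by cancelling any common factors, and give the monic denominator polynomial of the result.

[1] combine W2, W3 in series: (s + 1)/(2*s^3 + 4*s^2 - 4*s - 2)
[2] close the feedback loop around W1, (W2*W3): (2*s^3 + 4*s^2 - 4*s - 2)/(2*s^4 + 6*s^3 - 5*s - 1)
That last expression is T(s), already simplified. Scaling its denominator by 1/2 (the reciprocal of the leading coefficient) yields the monic denominator.

Therefore the answer is s^4 + 3*s^3 - 5*s/2 - 1/2.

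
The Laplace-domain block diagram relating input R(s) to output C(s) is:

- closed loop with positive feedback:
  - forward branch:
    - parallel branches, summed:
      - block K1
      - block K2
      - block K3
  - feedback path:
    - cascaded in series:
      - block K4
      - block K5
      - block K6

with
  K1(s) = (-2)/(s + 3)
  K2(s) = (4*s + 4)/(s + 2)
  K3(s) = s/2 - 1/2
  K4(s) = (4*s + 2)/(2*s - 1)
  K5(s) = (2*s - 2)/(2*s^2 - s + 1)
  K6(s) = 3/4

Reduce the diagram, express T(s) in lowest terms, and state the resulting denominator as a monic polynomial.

The answer is s^5 - 37*s^4/2 - 121*s^3/2 + 43*s^2/2 + 143*s/2 + 9.

Reasoning:
[1] add K1, K2, K3 (parallel) = (s^3 + 12*s^2 + 29*s + 10)/(2*s^2 + 10*s + 12)
[2] multiply K4, K5, K6 (series) = (6*s^2 - 3*s - 3)/(4*s^3 - 4*s^2 + 3*s - 1)
[3] reduce the feedback loop with forward (K1+K2+K3) and return (K4*K5*K6) = (4*s^6 + 44*s^5 + 71*s^4 - 41*s^3 + 35*s^2 + s - 10)/(2*s^5 - 37*s^4 - 121*s^3 + 43*s^2 + 143*s + 18)
The result of step 3 is T(s) in lowest terms. Its denominator has leading coefficient 2; dividing the denominator through by 2 makes it monic.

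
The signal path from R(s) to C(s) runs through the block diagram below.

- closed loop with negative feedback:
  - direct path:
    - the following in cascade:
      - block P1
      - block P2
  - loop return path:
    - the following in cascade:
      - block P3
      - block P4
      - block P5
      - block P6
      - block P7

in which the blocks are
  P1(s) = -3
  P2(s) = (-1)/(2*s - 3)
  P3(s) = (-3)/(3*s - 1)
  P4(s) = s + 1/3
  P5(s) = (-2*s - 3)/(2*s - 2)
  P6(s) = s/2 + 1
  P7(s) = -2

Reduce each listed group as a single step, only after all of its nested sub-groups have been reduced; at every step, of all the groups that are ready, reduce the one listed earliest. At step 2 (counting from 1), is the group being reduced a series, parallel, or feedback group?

The answer is series.

Reasoning:
(1) cascade P1, P2
(2) reduce the series chain P3, P4, P5, P6, P7
(3) feedback reduction of (P1*P2), (P3*P4*P5*P6*P7)
So the answer for step 2 is series.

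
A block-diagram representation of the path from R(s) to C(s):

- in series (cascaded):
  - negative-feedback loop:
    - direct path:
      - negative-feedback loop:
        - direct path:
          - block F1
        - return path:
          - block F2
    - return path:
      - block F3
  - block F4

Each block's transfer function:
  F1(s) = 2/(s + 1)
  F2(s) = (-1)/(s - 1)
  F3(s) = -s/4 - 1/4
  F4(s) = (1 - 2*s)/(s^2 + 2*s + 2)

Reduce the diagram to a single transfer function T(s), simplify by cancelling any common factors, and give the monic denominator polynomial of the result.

Answer: s^4 + 2*s^3 - 3*s^2 - 10*s - 10

Working:
[1] apply the feedback formula to F1, F2; result (2*s - 2)/(s^2 - 3)
[2] feedback reduction of [F1/(1+F1*F2)], F3; result (4*s - 4)/(s^2 - 5)
[3] reduce the series chain [[F1/(1+F1*F2)]/(1+[F1/(1+F1*F2)]*F3)], F4; result (-8*s^2 + 12*s - 4)/(s^4 + 2*s^3 - 3*s^2 - 10*s - 10)
That last expression is T(s), already simplified, and its denominator is already monic.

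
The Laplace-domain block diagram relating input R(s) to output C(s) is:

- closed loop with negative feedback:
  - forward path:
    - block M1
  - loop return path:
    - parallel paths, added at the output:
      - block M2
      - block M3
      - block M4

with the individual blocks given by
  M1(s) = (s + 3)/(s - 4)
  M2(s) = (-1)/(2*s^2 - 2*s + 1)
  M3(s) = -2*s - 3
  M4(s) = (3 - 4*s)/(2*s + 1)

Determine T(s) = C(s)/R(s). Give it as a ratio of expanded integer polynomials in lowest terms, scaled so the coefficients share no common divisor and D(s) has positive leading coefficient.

[1] reduce the parallel group M2, M3, M4: (-8*s^4 - 16*s^3 + 20*s^2 - 14*s - 1)/(4*s^3 - 2*s^2 + 1)
[2] feedback reduction of M1, (M2+M3+M4): this yields T(s), and no further normalization is needed

Therefore the answer is (-4*s^4 - 10*s^3 + 6*s^2 - s - 3)/(8*s^5 + 36*s^4 + 46*s^3 - 54*s^2 + 42*s + 7).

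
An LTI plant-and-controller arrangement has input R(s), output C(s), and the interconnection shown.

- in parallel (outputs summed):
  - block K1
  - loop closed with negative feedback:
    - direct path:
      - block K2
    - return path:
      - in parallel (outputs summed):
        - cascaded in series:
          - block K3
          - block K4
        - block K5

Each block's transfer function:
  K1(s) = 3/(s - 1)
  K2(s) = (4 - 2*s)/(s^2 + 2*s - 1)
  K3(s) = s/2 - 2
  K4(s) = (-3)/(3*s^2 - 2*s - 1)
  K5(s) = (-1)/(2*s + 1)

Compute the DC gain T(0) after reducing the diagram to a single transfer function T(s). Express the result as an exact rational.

The answer is -91/29.

Reasoning:
[1] multiply K3, K4 (series) gives (12 - 3*s)/(6*s^2 - 4*s - 2)
[2] sum the parallel branches (K3*K4), K5 gives (-12*s^2 + 25*s + 14)/(12*s^3 - 2*s^2 - 8*s - 2)
[3] close the feedback loop around K2, ((K3*K4)+K5) gives (-12*s^4 + 26*s^3 + 4*s^2 - 14*s - 4)/(6*s^5 + 11*s^4 - 57*s^2 + 38*s + 29)
[4] parallel reduction of K1, [K2/(1+K2*((K3*K4)+K5))] gives (6*s^5 + 71*s^4 - 22*s^3 - 189*s^2 + 124*s + 91)/(6*s^6 + 5*s^5 - 11*s^4 - 57*s^3 + 95*s^2 - 9*s - 29)
That last expression is T(s); at s = 0 only the constant terms survive, so T(0) = 91/(-29) = -91/29.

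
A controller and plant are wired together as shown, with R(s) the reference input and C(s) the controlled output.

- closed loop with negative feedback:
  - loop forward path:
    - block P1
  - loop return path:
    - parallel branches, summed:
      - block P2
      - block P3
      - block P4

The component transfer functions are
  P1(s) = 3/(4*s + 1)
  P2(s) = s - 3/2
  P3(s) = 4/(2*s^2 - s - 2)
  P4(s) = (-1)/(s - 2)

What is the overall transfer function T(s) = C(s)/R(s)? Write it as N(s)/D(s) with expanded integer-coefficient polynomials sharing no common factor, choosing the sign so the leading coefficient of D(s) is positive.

(1) add P2, P3, P4 (parallel), giving (4*s^4 - 16*s^3 + 11*s^2 + 18*s - 24)/(4*s^3 - 10*s^2 + 8)
(2) feedback reduction of P1, (P2+P3+P4): this yields T(s), and no further normalization is needed

Answer: (12*s^3 - 30*s^2 + 24)/(28*s^4 - 84*s^3 + 23*s^2 + 86*s - 64)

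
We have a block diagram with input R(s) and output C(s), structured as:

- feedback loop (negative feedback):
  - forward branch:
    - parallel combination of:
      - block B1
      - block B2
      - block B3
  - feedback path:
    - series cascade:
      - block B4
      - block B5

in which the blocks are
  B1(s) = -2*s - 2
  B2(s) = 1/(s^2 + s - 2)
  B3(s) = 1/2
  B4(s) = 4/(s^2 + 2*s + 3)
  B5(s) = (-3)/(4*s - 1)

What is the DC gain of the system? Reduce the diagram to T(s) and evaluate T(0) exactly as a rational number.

The answer is 2/7.

Reasoning:
Step 1. reduce the parallel group B1, B2, B3 -> (-4*s^3 - 7*s^2 + 5*s + 8)/(2*s^2 + 2*s - 4)
Step 2. multiply B4, B5 (series) -> (-12)/(4*s^3 + 7*s^2 + 10*s - 3)
Step 3. feedback reduction of (B1+B2+B3), (B4*B5) -> (-16*s^6 - 56*s^5 - 69*s^4 + 9*s^3 + 127*s^2 + 65*s - 24)/(8*s^5 + 22*s^4 + 66*s^3 + 70*s^2 - 106*s - 84)
Evaluating the step-3 result (the overall T(s)) at s = 0 gives T(0) = -24/(-84) = 2/7.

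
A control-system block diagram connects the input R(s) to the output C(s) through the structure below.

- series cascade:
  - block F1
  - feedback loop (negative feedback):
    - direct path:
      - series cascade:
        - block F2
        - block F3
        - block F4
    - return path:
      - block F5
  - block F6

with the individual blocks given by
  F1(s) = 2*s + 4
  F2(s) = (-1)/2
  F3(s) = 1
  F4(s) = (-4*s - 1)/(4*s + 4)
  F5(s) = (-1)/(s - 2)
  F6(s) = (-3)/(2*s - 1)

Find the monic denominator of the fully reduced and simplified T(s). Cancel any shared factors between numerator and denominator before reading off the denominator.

The answer is s^3 - 2*s^2 - 11*s/8 + 17/16.

Reasoning:
Step 1. cascade F2, F3, F4: (4*s + 1)/(8*s + 8)
Step 2. collapse the loop ((F2*F3*F4) forward, F5 return): (4*s^2 - 7*s - 2)/(8*s^2 - 12*s - 17)
Step 3. cascade F1, [(F2*F3*F4)/(1+(F2*F3*F4)*F5)], F6: (-24*s^3 - 6*s^2 + 96*s + 24)/(16*s^3 - 32*s^2 - 22*s + 17)
T(s) is the step-3 result (common factors already cancelled). Leading coefficient of the denominator: 16. Divide through by 16 for the monic polynomial.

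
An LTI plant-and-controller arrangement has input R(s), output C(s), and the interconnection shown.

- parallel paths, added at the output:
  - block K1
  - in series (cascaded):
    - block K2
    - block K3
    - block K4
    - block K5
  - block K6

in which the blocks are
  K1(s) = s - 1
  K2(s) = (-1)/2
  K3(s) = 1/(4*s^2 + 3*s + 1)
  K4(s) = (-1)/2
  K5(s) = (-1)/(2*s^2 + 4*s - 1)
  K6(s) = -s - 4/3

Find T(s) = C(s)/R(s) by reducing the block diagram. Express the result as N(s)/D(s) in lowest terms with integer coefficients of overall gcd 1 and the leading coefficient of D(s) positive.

Answer: (-224*s^4 - 616*s^3 - 280*s^2 - 28*s + 25)/(96*s^4 + 264*s^3 + 120*s^2 + 12*s - 12)

Working:
Step 1: cascade K2, K3, K4, K5 gives (-1)/(32*s^4 + 88*s^3 + 40*s^2 + 4*s - 4)
Step 2: parallel reduction of K1, (K2*K3*K4*K5), K6; the result is T(s) itself (integer coefficients, no common factor, positive leading denominator coefficient)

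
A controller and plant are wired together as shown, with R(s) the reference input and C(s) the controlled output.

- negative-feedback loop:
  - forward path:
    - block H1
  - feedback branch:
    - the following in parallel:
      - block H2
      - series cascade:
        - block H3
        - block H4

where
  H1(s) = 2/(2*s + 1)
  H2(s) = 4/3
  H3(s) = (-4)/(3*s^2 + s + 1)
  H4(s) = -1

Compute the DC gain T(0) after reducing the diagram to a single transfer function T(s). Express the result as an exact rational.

Answer: 6/35

Working:
Step 1: combine H3, H4 in series -> 4/(3*s^2 + s + 1)
Step 2: sum the parallel branches H2, (H3*H4) -> (12*s^2 + 4*s + 16)/(9*s^2 + 3*s + 3)
Step 3: reduce the feedback loop with forward H1 and return (H2+(H3*H4)) -> (18*s^2 + 6*s + 6)/(18*s^3 + 39*s^2 + 17*s + 35)
Evaluating the step-3 result (the overall T(s)) at s = 0 gives T(0) = 6/35.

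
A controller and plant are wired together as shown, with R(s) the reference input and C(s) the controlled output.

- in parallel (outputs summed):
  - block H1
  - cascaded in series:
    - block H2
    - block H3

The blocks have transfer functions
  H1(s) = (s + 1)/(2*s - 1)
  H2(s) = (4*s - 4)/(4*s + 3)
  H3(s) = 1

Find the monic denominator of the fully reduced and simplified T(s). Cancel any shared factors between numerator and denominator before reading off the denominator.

[1] cascade H2, H3: (4*s - 4)/(4*s + 3)
[2] sum the parallel branches H1, (H2*H3): (12*s^2 - 5*s + 7)/(8*s^2 + 2*s - 3)
T(s) is the step-2 result (common factors already cancelled). Leading coefficient of the denominator: 8. Divide through by 8 for the monic polynomial.

Therefore the answer is s^2 + s/4 - 3/8.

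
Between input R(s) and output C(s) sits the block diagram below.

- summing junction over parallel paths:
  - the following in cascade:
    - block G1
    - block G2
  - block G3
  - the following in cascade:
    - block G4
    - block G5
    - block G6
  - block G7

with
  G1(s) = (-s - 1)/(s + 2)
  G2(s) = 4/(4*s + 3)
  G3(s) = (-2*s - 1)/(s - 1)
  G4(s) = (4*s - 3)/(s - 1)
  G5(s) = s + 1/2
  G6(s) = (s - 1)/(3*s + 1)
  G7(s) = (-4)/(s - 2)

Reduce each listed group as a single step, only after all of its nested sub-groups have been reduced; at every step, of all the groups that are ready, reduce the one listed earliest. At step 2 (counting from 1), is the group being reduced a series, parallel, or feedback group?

Step 1: reduce the series chain G1, G2
Step 2: multiply G4, G5, G6 (series)
Step 3: reduce the parallel group (G1*G2), G3, (G4*G5*G6), G7
Step 2 collapses a series group.

Hence the answer: series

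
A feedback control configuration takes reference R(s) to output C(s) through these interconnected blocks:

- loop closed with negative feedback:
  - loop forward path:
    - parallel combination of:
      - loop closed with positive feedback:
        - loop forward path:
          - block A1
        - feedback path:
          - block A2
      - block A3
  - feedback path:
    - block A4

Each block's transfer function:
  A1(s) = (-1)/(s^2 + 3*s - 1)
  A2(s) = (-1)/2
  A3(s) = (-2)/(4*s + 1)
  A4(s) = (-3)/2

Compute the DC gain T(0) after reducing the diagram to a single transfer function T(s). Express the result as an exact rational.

Step 1: apply the feedback formula to A1, A2: (-2)/(2*s^2 + 6*s - 3)
Step 2: sum the parallel branches [A1/(1-A1*A2)], A3: (-4*s^2 - 20*s + 4)/(8*s^3 + 26*s^2 - 6*s - 3)
Step 3: feedback reduction of ([A1/(1-A1*A2)]+A3), A4: (-4*s^2 - 20*s + 4)/(8*s^3 + 32*s^2 + 24*s - 9)
The step-3 result is T(s). Setting s = 0: T(0) = 4/(-9) = -4/9.

Final answer: -4/9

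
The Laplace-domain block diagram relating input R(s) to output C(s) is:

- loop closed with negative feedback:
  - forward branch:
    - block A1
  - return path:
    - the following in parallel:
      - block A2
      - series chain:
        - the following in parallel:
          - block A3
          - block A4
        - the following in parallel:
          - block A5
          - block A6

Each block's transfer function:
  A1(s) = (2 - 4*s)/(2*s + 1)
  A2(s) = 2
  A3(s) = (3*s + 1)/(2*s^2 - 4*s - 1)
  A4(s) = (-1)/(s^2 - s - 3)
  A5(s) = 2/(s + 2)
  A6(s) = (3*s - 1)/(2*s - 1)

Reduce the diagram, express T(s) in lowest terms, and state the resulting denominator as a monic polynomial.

Step 1 - combine A3, A4 in parallel, giving (3*s^3 - 4*s^2 - 6*s - 2)/(2*s^4 - 6*s^3 - 3*s^2 + 13*s + 3)
Step 2 - reduce the parallel group A5, A6, giving (3*s^2 + 9*s - 4)/(2*s^2 + 3*s - 2)
Step 3 - combine (A3+A4), (A5+A6) in series, giving (9*s^5 + 15*s^4 - 66*s^3 - 44*s^2 + 6*s + 8)/(4*s^6 - 6*s^5 - 28*s^4 + 29*s^3 + 51*s^2 - 17*s - 6)
Step 4 - reduce the parallel group A2, ((A3+A4)*(A5+A6)), giving (8*s^6 - 3*s^5 - 41*s^4 - 8*s^3 + 58*s^2 - 28*s - 4)/(4*s^6 - 6*s^5 - 28*s^4 + 29*s^3 + 51*s^2 - 17*s - 6)
Step 5 - close the feedback loop around A1, (A2+((A3+A4)*(A5+A6))), giving (8*s^6 - 12*s^5 - 56*s^4 + 58*s^3 + 102*s^2 - 34*s - 12)/(12*s^6 - 4*s^5 - 50*s^4 - 15*s^3 + 51*s^2 - 97*s - 14)
Step 5 gives the fully reduced T(s), with no common factor left to cancel. The denominator's leading coefficient is 12, so divide each of its coefficients by 12 to get the monic form.

Answer: s^6 - s^5/3 - 25*s^4/6 - 5*s^3/4 + 17*s^2/4 - 97*s/12 - 7/6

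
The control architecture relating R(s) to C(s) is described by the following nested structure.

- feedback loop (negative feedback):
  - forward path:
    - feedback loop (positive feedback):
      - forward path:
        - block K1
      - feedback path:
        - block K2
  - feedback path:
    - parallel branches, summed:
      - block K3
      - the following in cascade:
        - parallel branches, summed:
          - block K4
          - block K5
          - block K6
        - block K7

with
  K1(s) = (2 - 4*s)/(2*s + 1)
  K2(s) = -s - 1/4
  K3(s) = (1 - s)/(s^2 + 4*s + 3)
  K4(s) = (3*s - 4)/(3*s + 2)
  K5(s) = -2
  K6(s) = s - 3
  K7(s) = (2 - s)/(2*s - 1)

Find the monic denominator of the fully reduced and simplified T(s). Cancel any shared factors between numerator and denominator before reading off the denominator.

1. close the feedback loop around K1, K2 -> (8*s - 4)/(8*s^2 - 6*s - 3)
2. combine K4, K5, K6 in parallel -> (3*s^2 - 10*s - 14)/(3*s + 2)
3. multiply (K4+K5+K6), K7 (series) -> (-3*s^3 + 16*s^2 - 6*s - 28)/(6*s^2 + s - 2)
4. add K3, ((K4+K5+K6)*K7) (parallel) -> (-3*s^5 + 4*s^4 + 43*s^3 + s^2 - 127*s - 86)/(6*s^4 + 25*s^3 + 20*s^2 - 5*s - 6)
5. feedback reduction of [K1/(1-K1*K2)], (K3+((K4+K5+K6)*K7)) -> (24*s^4 + 100*s^3 + 80*s^2 - 20*s - 24)/(12*s^5 + 110*s^4 + 215*s^3 - 92*s^2 - 595*s - 362)
Step 5 gives the fully reduced T(s), with no common factor left to cancel. The denominator's leading coefficient is 12, so divide each of its coefficients by 12 to get the monic form.

Therefore the answer is s^5 + 55*s^4/6 + 215*s^3/12 - 23*s^2/3 - 595*s/12 - 181/6.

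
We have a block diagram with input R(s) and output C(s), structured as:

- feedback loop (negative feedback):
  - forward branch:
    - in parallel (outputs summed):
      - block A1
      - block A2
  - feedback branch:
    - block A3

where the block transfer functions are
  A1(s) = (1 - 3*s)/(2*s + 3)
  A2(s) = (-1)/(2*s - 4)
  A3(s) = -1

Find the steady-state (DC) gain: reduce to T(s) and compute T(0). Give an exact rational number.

First reduce the diagram to T(s).

Step 1: sum the parallel branches A1, A2; result (-6*s^2 + 12*s - 7)/(4*s^2 - 2*s - 12)
Step 2: collapse the loop ((A1+A2) forward, A3 return); result (-6*s^2 + 12*s - 7)/(10*s^2 - 14*s - 5)
That last expression is T(s); at s = 0 only the constant terms survive, so T(0) = -7/(-5) = 7/5.

Answer: 7/5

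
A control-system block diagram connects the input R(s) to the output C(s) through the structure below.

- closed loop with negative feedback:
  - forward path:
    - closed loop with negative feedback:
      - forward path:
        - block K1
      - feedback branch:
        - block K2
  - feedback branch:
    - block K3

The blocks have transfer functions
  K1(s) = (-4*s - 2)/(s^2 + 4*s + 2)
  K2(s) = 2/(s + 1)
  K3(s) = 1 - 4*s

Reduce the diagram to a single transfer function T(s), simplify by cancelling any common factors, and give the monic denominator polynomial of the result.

Step 1 - apply the feedback formula to K1, K2: (-4*s^2 - 6*s - 2)/(s^3 + 5*s^2 - 2*s - 2)
Step 2 - close the feedback loop around [K1/(1+K1*K2)], K3: (-4*s^2 - 6*s - 2)/(17*s^3 + 25*s^2 - 4)
Step 2 gives the fully reduced T(s), with no common factor left to cancel. The denominator's leading coefficient is 17, so divide each of its coefficients by 17 to get the monic form.

Final answer: s^3 + 25*s^2/17 - 4/17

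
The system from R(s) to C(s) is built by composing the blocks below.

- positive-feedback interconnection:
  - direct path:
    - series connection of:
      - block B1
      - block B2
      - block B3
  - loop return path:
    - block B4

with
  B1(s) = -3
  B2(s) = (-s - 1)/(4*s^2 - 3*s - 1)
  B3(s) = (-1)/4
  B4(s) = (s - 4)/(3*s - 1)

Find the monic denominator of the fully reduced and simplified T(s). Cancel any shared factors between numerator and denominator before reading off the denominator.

Step 1. series reduction of B1, B2, B3 = (-3*s - 3)/(16*s^2 - 12*s - 4)
Step 2. collapse the loop ((B1*B2*B3) forward, B4 return) = (-9*s^2 - 6*s + 3)/(48*s^3 - 49*s^2 - 9*s - 8)
That last expression is T(s), already simplified. Scaling its denominator by 1/48 (the reciprocal of the leading coefficient) yields the monic denominator.

Hence the answer: s^3 - 49*s^2/48 - 3*s/16 - 1/6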